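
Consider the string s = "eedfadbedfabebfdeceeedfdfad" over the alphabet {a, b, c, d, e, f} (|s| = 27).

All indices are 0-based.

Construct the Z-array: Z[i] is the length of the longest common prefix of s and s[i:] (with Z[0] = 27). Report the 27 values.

[27, 1, 0, 0, 0, 0, 0, 1, 0, 0, 0, 0, 1, 0, 0, 0, 1, 0, 2, 4, 1, 0, 0, 0, 0, 0, 0]

Z[0]=27
i=1: fresh scan; Z[1]=1 scan→box=[1,2)
i=2: fresh scan; Z[2]=0
i=3: fresh scan; Z[3]=0
i=4: fresh scan; Z[4]=0
i=5: fresh scan; Z[5]=0
i=6: fresh scan; Z[6]=0
i=7: fresh scan; Z[7]=1 scan→box=[7,8)
i=8: fresh scan; Z[8]=0
i=9: fresh scan; Z[9]=0
i=10: fresh scan; Z[10]=0
i=11: fresh scan; Z[11]=0
i=12: fresh scan; Z[12]=1 scan→box=[12,13)
i=13: fresh scan; Z[13]=0
i=14: fresh scan; Z[14]=0
i=15: fresh scan; Z[15]=0
i=16: fresh scan; Z[16]=1 scan→box=[16,17)
i=17: fresh scan; Z[17]=0
i=18: fresh scan; Z[18]=2 scan→box=[18,20)
i=19: min(r-i=1, Z[1]=1)=1; Z[19]=4 scan→box=[19,23)
i=20: min(r-i=3, Z[1]=1)=1; Z[20]=1
i=21: min(r-i=2, Z[2]=0)=0; Z[21]=0
i=22: min(r-i=1, Z[3]=0)=0; Z[22]=0
i=23: fresh scan; Z[23]=0
i=24: fresh scan; Z[24]=0
i=25: fresh scan; Z[25]=0
i=26: fresh scan; Z[26]=0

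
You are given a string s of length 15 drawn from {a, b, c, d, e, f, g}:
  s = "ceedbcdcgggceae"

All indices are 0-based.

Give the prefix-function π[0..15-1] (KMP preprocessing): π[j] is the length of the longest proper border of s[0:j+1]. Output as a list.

[0, 0, 0, 0, 0, 1, 0, 1, 0, 0, 0, 1, 2, 0, 0]

π[0] = 0
j=1 s[j]='e': π[1]=0 (border '')
j=2 s[j]='e': π[2]=0 (border '')
j=3 s[j]='d': π[3]=0 (border '')
j=4 s[j]='b': π[4]=0 (border '')
j=5 s[j]='c': π[5]=1 (border 'c')
j=6 s[j]='d': k: 1→0; π[6]=0 (border '')
j=7 s[j]='c': π[7]=1 (border 'c')
j=8 s[j]='g': k: 1→0; π[8]=0 (border '')
j=9 s[j]='g': π[9]=0 (border '')
j=10 s[j]='g': π[10]=0 (border '')
j=11 s[j]='c': π[11]=1 (border 'c')
j=12 s[j]='e': π[12]=2 (border 'ce')
j=13 s[j]='a': k: 2→0; π[13]=0 (border '')
j=14 s[j]='e': π[14]=0 (border '')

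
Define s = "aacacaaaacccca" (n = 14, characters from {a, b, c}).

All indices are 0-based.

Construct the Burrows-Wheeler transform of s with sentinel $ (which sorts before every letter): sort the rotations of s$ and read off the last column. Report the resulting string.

rank  rotation         last
    0  $aacacaaaacccca  a
    1  a$aacacaaaacccc  c
    2  aaaacccca$aacac  c
    3  aaacccca$aacaca  a
    4  aacacaaaacccca$  $
    5  aacccca$aacacaa  a
    6  acaaaacccca$aac  c
    7  acacaaaacccca$a  a
    8  acccca$aacacaaa  a
    9  ca$aacacaaaaccc  c
   10  caaaacccca$aaca  a
   11  cacaaaacccca$aa  a
   12  cca$aacacaaaacc  c
   13  ccca$aacacaaaac  c
   14  cccca$aacacaaaa  a

acca$acaacaacca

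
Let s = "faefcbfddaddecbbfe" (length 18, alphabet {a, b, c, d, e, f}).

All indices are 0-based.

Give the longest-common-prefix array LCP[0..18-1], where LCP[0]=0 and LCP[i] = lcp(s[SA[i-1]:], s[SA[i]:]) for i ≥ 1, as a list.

rank→(start, suffix):
  0 → (9, 'addecbbfe')
  1 → (1, 'aefcbfddaddecbbfe')
  2 → (14, 'bbfe')
  3 → (5, 'bfddaddecbbfe')
  4 → (15, 'bfe')
  5 → (13, 'cbbfe')
  6 → (4, 'cbfddaddecbbfe')
  7 → (8, 'daddecbbfe')
  8 → (7, 'ddaddecbbfe')
  9 → (10, 'ddecbbfe')
  10 → (11, 'decbbfe')
  11 → (17, 'e')
  12 → (12, 'ecbbfe')
  13 → (2, 'efcbfddaddecbbfe')
  14 → (0, 'faefcbfddaddecbbfe')
  15 → (3, 'fcbfddaddecbbfe')
  16 → (6, 'fddaddecbbfe')
  17 → (16, 'fe')

SA = [9, 1, 14, 5, 15, 13, 4, 8, 7, 10, 11, 17, 12, 2, 0, 3, 6, 16]
i: (SA[i-1],SA[i]) lcp shared
  1: (9,1) 1 'a'
  2: (1,14) 0 ''
  3: (14,5) 1 'b'
  4: (5,15) 2 'bf'
  5: (15,13) 0 ''
  6: (13,4) 2 'cb'
  7: (4,8) 0 ''
  8: (8,7) 1 'd'
  9: (7,10) 2 'dd'
  10: (10,11) 1 'd'
  11: (11,17) 0 ''
  12: (17,12) 1 'e'
  13: (12,2) 1 'e'
  14: (2,0) 0 ''
  15: (0,3) 1 'f'
  16: (3,6) 1 'f'
  17: (6,16) 1 'f'

[0, 1, 0, 1, 2, 0, 2, 0, 1, 2, 1, 0, 1, 1, 0, 1, 1, 1]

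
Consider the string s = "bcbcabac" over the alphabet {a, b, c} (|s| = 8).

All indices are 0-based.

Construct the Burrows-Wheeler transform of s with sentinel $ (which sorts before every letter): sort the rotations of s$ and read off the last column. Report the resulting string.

ccbac$abb

rank  rotation   last
    0  $bcbcabac  c
    1  abac$bcbc  c
    2  ac$bcbcab  b
    3  bac$bcbca  a
    4  bcabac$bc  c
    5  bcbcabac$  $
    6  c$bcbcaba  a
    7  cabac$bcb  b
    8  cbcabac$b  b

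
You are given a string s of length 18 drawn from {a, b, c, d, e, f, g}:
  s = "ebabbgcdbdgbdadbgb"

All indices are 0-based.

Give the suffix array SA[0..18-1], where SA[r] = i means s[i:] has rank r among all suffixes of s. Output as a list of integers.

rank | idx | suffix
   0 |   2 | abbgcdbdgbdadbgb
   1 |  13 | adbgb
   2 |  17 | b
   3 |   1 | babbgcdbdgbdadbgb
   4 |   3 | bbgcdbdgbdadbgb
   5 |  11 | bdadbgb
   6 |   8 | bdgbdadbgb
   7 |  15 | bgb
   8 |   4 | bgcdbdgbdadbgb
   9 |   6 | cdbdgbdadbgb
  10 |  12 | dadbgb
  11 |   7 | dbdgbdadbgb
  12 |  14 | dbgb
  13 |   9 | dgbdadbgb
  14 |   0 | ebabbgcdbdgbdadbgb
  15 |  16 | gb
  16 |  10 | gbdadbgb
  17 |   5 | gcdbdgbdadbgb

[2, 13, 17, 1, 3, 11, 8, 15, 4, 6, 12, 7, 14, 9, 0, 16, 10, 5]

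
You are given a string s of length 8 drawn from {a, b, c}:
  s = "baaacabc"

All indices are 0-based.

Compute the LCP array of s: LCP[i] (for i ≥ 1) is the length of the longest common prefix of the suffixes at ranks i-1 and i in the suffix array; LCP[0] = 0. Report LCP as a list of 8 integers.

sorted suffixes:
  #0 SA[0]=1  'aaacabc'
  #1 SA[1]=2  'aacabc'
  #2 SA[2]=5  'abc'
  #3 SA[3]=3  'acabc'
  #4 SA[4]=0  'baaacabc'
  #5 SA[5]=6  'bc'
  #6 SA[6]=7  'c'
  #7 SA[7]=4  'cabc'

SA = [1, 2, 5, 3, 0, 6, 7, 4]
rank  pair      lcp
   1  s[1:],s[2:]  2  'aa'
   2  s[2:],s[5:]  1  'a'
   3  s[5:],s[3:]  1  'a'
   4  s[3:],s[0:]  0  ''
   5  s[0:],s[6:]  1  'b'
   6  s[6:],s[7:]  0  ''
   7  s[7:],s[4:]  1  'c'

[0, 2, 1, 1, 0, 1, 0, 1]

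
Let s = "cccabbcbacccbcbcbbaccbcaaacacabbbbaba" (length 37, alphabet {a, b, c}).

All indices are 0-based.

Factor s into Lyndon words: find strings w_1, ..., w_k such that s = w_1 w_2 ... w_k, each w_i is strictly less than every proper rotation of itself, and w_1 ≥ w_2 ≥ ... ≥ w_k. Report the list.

["c", "c", "c", "abbcbacccbcbcbbaccbc", "aaacacabbbbab", "a"]

emit factor 1: 'c' (i=0, period=1)
emit factor 2: 'c' (i=1, period=1)
emit factor 3: 'c' (i=2, period=1)
emit factor 4: 'abbcbacccbcbcbbaccbc' (i=3, period=20)
emit factor 5: 'aaacacabbbbab' (i=23, period=13)
emit factor 6: 'a' (i=36, period=1)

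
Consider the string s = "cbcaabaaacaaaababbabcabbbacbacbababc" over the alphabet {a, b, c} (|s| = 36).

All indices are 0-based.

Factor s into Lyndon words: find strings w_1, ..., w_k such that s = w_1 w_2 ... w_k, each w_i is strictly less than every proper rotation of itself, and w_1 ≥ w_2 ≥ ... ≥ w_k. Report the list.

["c", "bc", "aab", "aaac", "aaaababbabcabbbacbacbababc"]

emit factor 1: 'c' (i=0, period=1)
emit factor 2: 'bc' (i=1, period=2)
emit factor 3: 'aab' (i=3, period=3)
emit factor 4: 'aaac' (i=6, period=4)
emit factor 5: 'aaaababbabcabbbacbacbababc' (i=10, period=26)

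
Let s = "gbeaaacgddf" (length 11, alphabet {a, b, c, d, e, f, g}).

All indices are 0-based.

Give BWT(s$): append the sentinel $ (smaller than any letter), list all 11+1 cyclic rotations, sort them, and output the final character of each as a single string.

feaagagdbd$c

rank  rotation      last
    0  $gbeaaacgddf  f
    1  aaacgddf$gbe  e
    2  aacgddf$gbea  a
    3  acgddf$gbeaa  a
    4  beaaacgddf$g  g
    5  cgddf$gbeaaa  a
    6  ddf$gbeaaacg  g
    7  df$gbeaaacgd  d
    8  eaaacgddf$gb  b
    9  f$gbeaaacgdd  d
   10  gbeaaacgddf$  $
   11  gddf$gbeaaac  c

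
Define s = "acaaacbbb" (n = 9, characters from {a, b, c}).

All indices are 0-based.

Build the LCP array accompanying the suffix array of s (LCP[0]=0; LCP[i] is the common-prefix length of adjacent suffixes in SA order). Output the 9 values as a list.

rank→(start, suffix):
  0 → (2, 'aaacbbb')
  1 → (3, 'aacbbb')
  2 → (0, 'acaaacbbb')
  3 → (4, 'acbbb')
  4 → (8, 'b')
  5 → (7, 'bb')
  6 → (6, 'bbb')
  7 → (1, 'caaacbbb')
  8 → (5, 'cbbb')

SA = [2, 3, 0, 4, 8, 7, 6, 1, 5]
[i] adj suffixes → lcp
  [1] 2/3 → 2 ('aa')
  [2] 3/0 → 1 ('a')
  [3] 0/4 → 2 ('ac')
  [4] 4/8 → 0 ('')
  [5] 8/7 → 1 ('b')
  [6] 7/6 → 2 ('bb')
  [7] 6/1 → 0 ('')
  [8] 1/5 → 1 ('c')

[0, 2, 1, 2, 0, 1, 2, 0, 1]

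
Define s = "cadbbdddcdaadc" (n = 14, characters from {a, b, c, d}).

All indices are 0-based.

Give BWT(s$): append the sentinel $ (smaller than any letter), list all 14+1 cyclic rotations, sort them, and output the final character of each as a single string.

cdcadbd$dcaaddb

rank  rotation         last
    0  $cadbbdddcdaadc  c
    1  aadc$cadbbdddcd  d
    2  adbbdddcdaadc$c  c
    3  adc$cadbbdddcda  a
    4  bbdddcdaadc$cad  d
    5  bdddcdaadc$cadb  b
    6  c$cadbbdddcdaad  d
    7  cadbbdddcdaadc$  $
    8  cdaadc$cadbbddd  d
    9  daadc$cadbbdddc  c
   10  dbbdddcdaadc$ca  a
   11  dc$cadbbdddcdaa  a
   12  dcdaadc$cadbbdd  d
   13  ddcdaadc$cadbbd  d
   14  dddcdaadc$cadbb  b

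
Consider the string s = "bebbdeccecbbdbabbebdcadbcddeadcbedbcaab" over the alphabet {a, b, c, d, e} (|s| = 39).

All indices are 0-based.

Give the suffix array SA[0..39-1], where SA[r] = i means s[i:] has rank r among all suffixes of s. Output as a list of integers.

rank→(start, suffix):
  0 → (36, 'aab')
  1 → (37, 'ab')
  2 → (14, 'abbebdcadbcddeadcbedbcaab')
  3 → (21, 'adbcddeadcbedbcaab')
  4 → (28, 'adcbedbcaab')
  5 → (38, 'b')
  6 → (13, 'babbebdcadbcddeadcbedbcaab')
  7 → (10, 'bbdbabbebdcadbcddeadcbedbcaab')
  8 → (2, 'bbdeccecbbdbabbebdcadbcddeadcbedbcaab')
  9 → (15, 'bbebdcadbcddeadcbedbcaab')
  10 → (34, 'bcaab')
  11 → (23, 'bcddeadcbedbcaab')
  12 → (11, 'bdbabbebdcadbcddeadcbedbcaab')
  13 → (18, 'bdcadbcddeadcbedbcaab')
  14 → (3, 'bdeccecbbdbabbebdcadbcddeadcbedbcaab')
  15 → (0, 'bebbdeccecbbdbabbebdcadbcddeadcbedbcaab')
  16 → (16, 'bebdcadbcddeadcbedbcaab')
  17 → (31, 'bedbcaab')
  18 → (35, 'caab')
  19 → (20, 'cadbcddeadcbedbcaab')
  20 → (9, 'cbbdbabbebdcadbcddeadcbedbcaab')
  21 → (30, 'cbedbcaab')
  22 → (6, 'ccecbbdbabbebdcadbcddeadcbedbcaab')
  23 → (24, 'cddeadcbedbcaab')
  24 → (7, 'cecbbdbabbebdcadbcddeadcbedbcaab')
  25 → (12, 'dbabbebdcadbcddeadcbedbcaab')
  26 → (33, 'dbcaab')
  27 → (22, 'dbcddeadcbedbcaab')
  28 → (19, 'dcadbcddeadcbedbcaab')
  29 → (29, 'dcbedbcaab')
  30 → (25, 'ddeadcbedbcaab')
  31 → (26, 'deadcbedbcaab')
  32 → (4, 'deccecbbdbabbebdcadbcddeadcbedbcaab')
  33 → (27, 'eadcbedbcaab')
  34 → (1, 'ebbdeccecbbdbabbebdcadbcddeadcbedbcaab')
  35 → (17, 'ebdcadbcddeadcbedbcaab')
  36 → (8, 'ecbbdbabbebdcadbcddeadcbedbcaab')
  37 → (5, 'eccecbbdbabbebdcadbcddeadcbedbcaab')
  38 → (32, 'edbcaab')

[36, 37, 14, 21, 28, 38, 13, 10, 2, 15, 34, 23, 11, 18, 3, 0, 16, 31, 35, 20, 9, 30, 6, 24, 7, 12, 33, 22, 19, 29, 25, 26, 4, 27, 1, 17, 8, 5, 32]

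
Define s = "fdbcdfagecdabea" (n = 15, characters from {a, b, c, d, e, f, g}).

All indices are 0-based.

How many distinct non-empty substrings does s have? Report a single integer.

111

rank→(start, suffix):
  0 → (14, 'a')
  1 → (11, 'abea')
  2 → (6, 'agecdabea')
  3 → (2, 'bcdfagecdabea')
  4 → (12, 'bea')
  5 → (9, 'cdabea')
  6 → (3, 'cdfagecdabea')
  7 → (10, 'dabea')
  8 → (1, 'dbcdfagecdabea')
  9 → (4, 'dfagecdabea')
  10 → (13, 'ea')
  11 → (8, 'ecdabea')
  12 → (5, 'fagecdabea')
  13 → (0, 'fdbcdfagecdabea')
  14 → (7, 'gecdabea')

SA = [14, 11, 6, 2, 12, 9, 3, 10, 1, 4, 13, 8, 5, 0, 7]
[i] adj suffixes → lcp
  [1] 14/11 → 1 ('a')
  [2] 11/6 → 1 ('a')
  [3] 6/2 → 0 ('')
  [4] 2/12 → 1 ('b')
  [5] 12/9 → 0 ('')
  [6] 9/3 → 2 ('cd')
  [7] 3/10 → 0 ('')
  [8] 10/1 → 1 ('d')
  [9] 1/4 → 1 ('d')
  [10] 4/13 → 0 ('')
  [11] 13/8 → 1 ('e')
  [12] 8/5 → 0 ('')
  [13] 5/0 → 1 ('f')
  [14] 0/7 → 0 ('')

n(n+1)/2 = 15·16/2 = 120
Σ LCP = 0 + 1 + 1 + 0 + 1 + 0 + 2 + 0 + 1 + 1 + 0 + 1 + 0 + 1 + 0 = 9
distinct = 120 − 9 = 111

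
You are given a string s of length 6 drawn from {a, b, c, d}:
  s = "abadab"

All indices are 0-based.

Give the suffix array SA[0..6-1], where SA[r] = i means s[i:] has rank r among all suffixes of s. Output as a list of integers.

[4, 0, 2, 5, 1, 3]

rank→(start, suffix):
  0 → (4, 'ab')
  1 → (0, 'abadab')
  2 → (2, 'adab')
  3 → (5, 'b')
  4 → (1, 'badab')
  5 → (3, 'dab')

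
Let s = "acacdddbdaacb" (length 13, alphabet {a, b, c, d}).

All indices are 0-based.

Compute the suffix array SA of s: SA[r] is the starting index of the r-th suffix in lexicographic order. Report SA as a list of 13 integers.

[9, 0, 10, 2, 12, 7, 1, 11, 3, 8, 6, 5, 4]

sorted suffixes:
  #0 SA[0]=9  'aacb'
  #1 SA[1]=0  'acacdddbdaacb'
  #2 SA[2]=10  'acb'
  #3 SA[3]=2  'acdddbdaacb'
  #4 SA[4]=12  'b'
  #5 SA[5]=7  'bdaacb'
  #6 SA[6]=1  'cacdddbdaacb'
  #7 SA[7]=11  'cb'
  #8 SA[8]=3  'cdddbdaacb'
  #9 SA[9]=8  'daacb'
  #10 SA[10]=6  'dbdaacb'
  #11 SA[11]=5  'ddbdaacb'
  #12 SA[12]=4  'dddbdaacb'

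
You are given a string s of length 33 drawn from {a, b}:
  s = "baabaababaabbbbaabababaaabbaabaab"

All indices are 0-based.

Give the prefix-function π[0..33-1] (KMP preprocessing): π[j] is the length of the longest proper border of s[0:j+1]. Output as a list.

π[0] = 0
j=1 s[j]='a': π[1]=0 (border '')
j=2 s[j]='a': π[2]=0 (border '')
j=3 s[j]='b': π[3]=1 (border 'b')
j=4 s[j]='a': π[4]=2 (border 'ba')
j=5 s[j]='a': π[5]=3 (border 'baa')
j=6 s[j]='b': π[6]=4 (border 'baab')
j=7 s[j]='a': π[7]=5 (border 'baaba')
j=8 s[j]='b': k: 5→2→0; π[8]=1 (border 'b')
j=9 s[j]='a': π[9]=2 (border 'ba')
j=10 s[j]='a': π[10]=3 (border 'baa')
j=11 s[j]='b': π[11]=4 (border 'baab')
j=12 s[j]='b': k: 4→1→0; π[12]=1 (border 'b')
j=13 s[j]='b': k: 1→0; π[13]=1 (border 'b')
j=14 s[j]='b': k: 1→0; π[14]=1 (border 'b')
j=15 s[j]='a': π[15]=2 (border 'ba')
j=16 s[j]='a': π[16]=3 (border 'baa')
j=17 s[j]='b': π[17]=4 (border 'baab')
j=18 s[j]='a': π[18]=5 (border 'baaba')
j=19 s[j]='b': k: 5→2→0; π[19]=1 (border 'b')
j=20 s[j]='a': π[20]=2 (border 'ba')
j=21 s[j]='b': k: 2→0; π[21]=1 (border 'b')
j=22 s[j]='a': π[22]=2 (border 'ba')
j=23 s[j]='a': π[23]=3 (border 'baa')
j=24 s[j]='a': k: 3→0; π[24]=0 (border '')
j=25 s[j]='b': π[25]=1 (border 'b')
j=26 s[j]='b': k: 1→0; π[26]=1 (border 'b')
j=27 s[j]='a': π[27]=2 (border 'ba')
j=28 s[j]='a': π[28]=3 (border 'baa')
j=29 s[j]='b': π[29]=4 (border 'baab')
j=30 s[j]='a': π[30]=5 (border 'baaba')
j=31 s[j]='a': π[31]=6 (border 'baabaa')
j=32 s[j]='b': π[32]=7 (border 'baabaab')

[0, 0, 0, 1, 2, 3, 4, 5, 1, 2, 3, 4, 1, 1, 1, 2, 3, 4, 5, 1, 2, 1, 2, 3, 0, 1, 1, 2, 3, 4, 5, 6, 7]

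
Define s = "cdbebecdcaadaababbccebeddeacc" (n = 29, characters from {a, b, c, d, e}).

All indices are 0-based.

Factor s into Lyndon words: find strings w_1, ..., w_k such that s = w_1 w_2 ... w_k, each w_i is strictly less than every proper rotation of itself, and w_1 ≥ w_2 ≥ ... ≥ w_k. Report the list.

["cd", "bebecdc", "aad", "aababbccebeddeacc"]

emit factor 1: 'cd' (i=0, period=2)
emit factor 2: 'bebecdc' (i=2, period=7)
emit factor 3: 'aad' (i=9, period=3)
emit factor 4: 'aababbccebeddeacc' (i=12, period=17)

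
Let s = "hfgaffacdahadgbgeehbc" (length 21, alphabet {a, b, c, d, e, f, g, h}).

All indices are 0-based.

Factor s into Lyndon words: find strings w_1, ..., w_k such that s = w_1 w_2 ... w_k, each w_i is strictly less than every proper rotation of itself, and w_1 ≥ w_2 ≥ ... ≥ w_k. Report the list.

["h", "fg", "aff", "acdahadgbgeehbc"]

emit factor 1: 'h' (i=0, period=1)
emit factor 2: 'fg' (i=1, period=2)
emit factor 3: 'aff' (i=3, period=3)
emit factor 4: 'acdahadgbgeehbc' (i=6, period=15)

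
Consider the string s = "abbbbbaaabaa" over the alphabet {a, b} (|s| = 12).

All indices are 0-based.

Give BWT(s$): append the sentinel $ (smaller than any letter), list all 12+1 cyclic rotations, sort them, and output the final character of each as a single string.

rank  rotation       last
    0  $abbbbbaaabaa  a
    1  a$abbbbbaaaba  a
    2  aa$abbbbbaaab  b
    3  aaabaa$abbbbb  b
    4  aabaa$abbbbba  a
    5  abaa$abbbbbaa  a
    6  abbbbbaaabaa$  $
    7  baa$abbbbbaaa  a
    8  baaabaa$abbbb  b
    9  bbaaabaa$abbb  b
   10  bbbaaabaa$abb  b
   11  bbbbaaabaa$ab  b
   12  bbbbbaaabaa$a  a

aabbaa$abbbba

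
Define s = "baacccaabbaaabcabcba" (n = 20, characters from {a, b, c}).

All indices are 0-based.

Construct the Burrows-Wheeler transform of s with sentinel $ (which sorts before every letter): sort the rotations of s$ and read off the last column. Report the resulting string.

rank  rotation               last
    0  $baacccaabbaaabcabcba  a
    1  a$baacccaabbaaabcabcb  b
    2  aaabcabcba$baacccaabb  b
    3  aabbaaabcabcba$baaccc  c
    4  aabcabcba$baacccaabba  a
    5  aacccaabbaaabcabcba$b  b
    6  abbaaabcabcba$baaccca  a
    7  abcabcba$baacccaabbaa  a
    8  abcba$baacccaabbaaabc  c
    9  acccaabbaaabcabcba$ba  a
   10  ba$baacccaabbaaabcabc  c
   11  baaabcabcba$baacccaab  b
   12  baacccaabbaaabcabcba$  $
   13  bbaaabcabcba$baacccaa  a
   14  bcabcba$baacccaabbaaa  a
   15  bcba$baacccaabbaaabca  a
   16  caabbaaabcabcba$baacc  c
   17  cabcba$baacccaabbaaab  b
   18  cba$baacccaabbaaabcab  b
   19  ccaabbaaabcabcba$baac  c
   20  cccaabbaaabcabcba$baa  a

abbcabaacacb$aaacbbca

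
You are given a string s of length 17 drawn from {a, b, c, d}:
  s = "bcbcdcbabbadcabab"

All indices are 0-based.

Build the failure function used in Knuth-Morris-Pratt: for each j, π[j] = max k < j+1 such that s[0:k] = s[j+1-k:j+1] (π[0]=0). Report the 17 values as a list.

[0, 0, 1, 2, 0, 0, 1, 0, 1, 1, 0, 0, 0, 0, 1, 0, 1]

π[0] = 0
j=1 s[j]='c': π[1]=0 (border '')
j=2 s[j]='b': π[2]=1 (border 'b')
j=3 s[j]='c': π[3]=2 (border 'bc')
j=4 s[j]='d': k: 2→0; π[4]=0 (border '')
j=5 s[j]='c': π[5]=0 (border '')
j=6 s[j]='b': π[6]=1 (border 'b')
j=7 s[j]='a': k: 1→0; π[7]=0 (border '')
j=8 s[j]='b': π[8]=1 (border 'b')
j=9 s[j]='b': k: 1→0; π[9]=1 (border 'b')
j=10 s[j]='a': k: 1→0; π[10]=0 (border '')
j=11 s[j]='d': π[11]=0 (border '')
j=12 s[j]='c': π[12]=0 (border '')
j=13 s[j]='a': π[13]=0 (border '')
j=14 s[j]='b': π[14]=1 (border 'b')
j=15 s[j]='a': k: 1→0; π[15]=0 (border '')
j=16 s[j]='b': π[16]=1 (border 'b')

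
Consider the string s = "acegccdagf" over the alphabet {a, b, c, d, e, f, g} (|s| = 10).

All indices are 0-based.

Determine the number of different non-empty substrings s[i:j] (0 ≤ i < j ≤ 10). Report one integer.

rank→(start, suffix):
  0 → (0, 'acegccdagf')
  1 → (7, 'agf')
  2 → (4, 'ccdagf')
  3 → (5, 'cdagf')
  4 → (1, 'cegccdagf')
  5 → (6, 'dagf')
  6 → (2, 'egccdagf')
  7 → (9, 'f')
  8 → (3, 'gccdagf')
  9 → (8, 'gf')

SA = [0, 7, 4, 5, 1, 6, 2, 9, 3, 8]
rank  pair      lcp
   1  s[0:],s[7:]  1  'a'
   2  s[7:],s[4:]  0  ''
   3  s[4:],s[5:]  1  'c'
   4  s[5:],s[1:]  1  'c'
   5  s[1:],s[6:]  0  ''
   6  s[6:],s[2:]  0  ''
   7  s[2:],s[9:]  0  ''
   8  s[9:],s[3:]  0  ''
   9  s[3:],s[8:]  1  'g'

n(n+1)/2 = 10·11/2 = 55
Σ LCP = 0 + 1 + 0 + 1 + 1 + 0 + 0 + 0 + 0 + 1 = 4
distinct = 55 − 4 = 51

51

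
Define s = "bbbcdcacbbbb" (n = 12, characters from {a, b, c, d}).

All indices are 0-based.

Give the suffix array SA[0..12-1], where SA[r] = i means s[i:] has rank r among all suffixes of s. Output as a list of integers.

[6, 11, 10, 9, 8, 0, 1, 2, 5, 7, 3, 4]

rank | idx | suffix
   0 |   6 | acbbbb
   1 |  11 | b
   2 |  10 | bb
   3 |   9 | bbb
   4 |   8 | bbbb
   5 |   0 | bbbcdcacbbbb
   6 |   1 | bbcdcacbbbb
   7 |   2 | bcdcacbbbb
   8 |   5 | cacbbbb
   9 |   7 | cbbbb
  10 |   3 | cdcacbbbb
  11 |   4 | dcacbbbb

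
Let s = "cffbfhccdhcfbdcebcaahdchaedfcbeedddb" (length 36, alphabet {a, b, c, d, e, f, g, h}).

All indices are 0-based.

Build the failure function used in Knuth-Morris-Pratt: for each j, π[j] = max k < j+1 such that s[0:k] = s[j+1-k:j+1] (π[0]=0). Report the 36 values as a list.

[0, 0, 0, 0, 0, 0, 1, 1, 0, 0, 1, 2, 0, 0, 1, 0, 0, 1, 0, 0, 0, 0, 1, 0, 0, 0, 0, 0, 1, 0, 0, 0, 0, 0, 0, 0]

π[0] = 0
j=1 s[j]='f': π[1]=0 (border '')
j=2 s[j]='f': π[2]=0 (border '')
j=3 s[j]='b': π[3]=0 (border '')
j=4 s[j]='f': π[4]=0 (border '')
j=5 s[j]='h': π[5]=0 (border '')
j=6 s[j]='c': π[6]=1 (border 'c')
j=7 s[j]='c': k: 1→0; π[7]=1 (border 'c')
j=8 s[j]='d': k: 1→0; π[8]=0 (border '')
j=9 s[j]='h': π[9]=0 (border '')
j=10 s[j]='c': π[10]=1 (border 'c')
j=11 s[j]='f': π[11]=2 (border 'cf')
j=12 s[j]='b': k: 2→0; π[12]=0 (border '')
j=13 s[j]='d': π[13]=0 (border '')
j=14 s[j]='c': π[14]=1 (border 'c')
j=15 s[j]='e': k: 1→0; π[15]=0 (border '')
j=16 s[j]='b': π[16]=0 (border '')
j=17 s[j]='c': π[17]=1 (border 'c')
j=18 s[j]='a': k: 1→0; π[18]=0 (border '')
j=19 s[j]='a': π[19]=0 (border '')
j=20 s[j]='h': π[20]=0 (border '')
j=21 s[j]='d': π[21]=0 (border '')
j=22 s[j]='c': π[22]=1 (border 'c')
j=23 s[j]='h': k: 1→0; π[23]=0 (border '')
j=24 s[j]='a': π[24]=0 (border '')
j=25 s[j]='e': π[25]=0 (border '')
j=26 s[j]='d': π[26]=0 (border '')
j=27 s[j]='f': π[27]=0 (border '')
j=28 s[j]='c': π[28]=1 (border 'c')
j=29 s[j]='b': k: 1→0; π[29]=0 (border '')
j=30 s[j]='e': π[30]=0 (border '')
j=31 s[j]='e': π[31]=0 (border '')
j=32 s[j]='d': π[32]=0 (border '')
j=33 s[j]='d': π[33]=0 (border '')
j=34 s[j]='d': π[34]=0 (border '')
j=35 s[j]='b': π[35]=0 (border '')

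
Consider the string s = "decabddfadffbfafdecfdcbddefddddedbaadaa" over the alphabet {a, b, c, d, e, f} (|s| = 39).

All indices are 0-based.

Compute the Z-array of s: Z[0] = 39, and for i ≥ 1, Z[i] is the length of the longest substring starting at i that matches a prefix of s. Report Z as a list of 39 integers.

Z[0]=39
i=1: fresh scan; Z[1]=0
i=2: fresh scan; Z[2]=0
i=3: fresh scan; Z[3]=0
i=4: fresh scan; Z[4]=0
i=5: fresh scan; Z[5]=1 scan→box=[5,6)
i=6: fresh scan; Z[6]=1 scan→box=[6,7)
i=7: fresh scan; Z[7]=0
i=8: fresh scan; Z[8]=0
i=9: fresh scan; Z[9]=1 scan→box=[9,10)
i=10: fresh scan; Z[10]=0
i=11: fresh scan; Z[11]=0
i=12: fresh scan; Z[12]=0
i=13: fresh scan; Z[13]=0
i=14: fresh scan; Z[14]=0
i=15: fresh scan; Z[15]=0
i=16: fresh scan; Z[16]=3 scan→box=[16,19)
i=17: min(r-i=2, Z[1]=0)=0; Z[17]=0
i=18: min(r-i=1, Z[2]=0)=0; Z[18]=0
i=19: fresh scan; Z[19]=0
i=20: fresh scan; Z[20]=1 scan→box=[20,21)
i=21: fresh scan; Z[21]=0
i=22: fresh scan; Z[22]=0
i=23: fresh scan; Z[23]=1 scan→box=[23,24)
i=24: fresh scan; Z[24]=2 scan→box=[24,26)
i=25: min(r-i=1, Z[1]=0)=0; Z[25]=0
i=26: fresh scan; Z[26]=0
i=27: fresh scan; Z[27]=1 scan→box=[27,28)
i=28: fresh scan; Z[28]=1 scan→box=[28,29)
i=29: fresh scan; Z[29]=1 scan→box=[29,30)
i=30: fresh scan; Z[30]=2 scan→box=[30,32)
i=31: min(r-i=1, Z[1]=0)=0; Z[31]=0
i=32: fresh scan; Z[32]=1 scan→box=[32,33)
i=33: fresh scan; Z[33]=0
i=34: fresh scan; Z[34]=0
i=35: fresh scan; Z[35]=0
i=36: fresh scan; Z[36]=1 scan→box=[36,37)
i=37: fresh scan; Z[37]=0
i=38: fresh scan; Z[38]=0

[39, 0, 0, 0, 0, 1, 1, 0, 0, 1, 0, 0, 0, 0, 0, 0, 3, 0, 0, 0, 1, 0, 0, 1, 2, 0, 0, 1, 1, 1, 2, 0, 1, 0, 0, 0, 1, 0, 0]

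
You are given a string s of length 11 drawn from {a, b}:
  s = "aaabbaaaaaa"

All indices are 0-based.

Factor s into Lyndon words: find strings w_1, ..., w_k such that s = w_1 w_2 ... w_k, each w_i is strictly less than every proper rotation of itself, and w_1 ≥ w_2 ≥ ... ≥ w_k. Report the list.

emit factor 1: 'aaabb' (i=0, period=5)
emit factor 2: 'a' (i=5, period=1)
emit factor 3: 'a' (i=6, period=1)
emit factor 4: 'a' (i=7, period=1)
emit factor 5: 'a' (i=8, period=1)
emit factor 6: 'a' (i=9, period=1)
emit factor 7: 'a' (i=10, period=1)

["aaabb", "a", "a", "a", "a", "a", "a"]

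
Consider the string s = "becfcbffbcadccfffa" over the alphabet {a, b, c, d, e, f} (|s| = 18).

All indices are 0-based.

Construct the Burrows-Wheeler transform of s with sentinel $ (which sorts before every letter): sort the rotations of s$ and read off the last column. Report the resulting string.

rank  rotation             last
    0  $becfcbffbcadccfffa  a
    1  a$becfcbffbcadccfff  f
    2  adccfffa$becfcbffbc  c
    3  bcadccfffa$becfcbff  f
    4  becfcbffbcadccfffa$  $
    5  bffbcadccfffa$becfc  c
    6  cadccfffa$becfcbffb  b
    7  cbffbcadccfffa$becf  f
    8  ccfffa$becfcbffbcad  d
    9  cfcbffbcadccfffa$be  e
   10  cfffa$becfcbffbcadc  c
   11  dccfffa$becfcbffbca  a
   12  ecfcbffbcadccfffa$b  b
   13  fa$becfcbffbcadccff  f
   14  fbcadccfffa$becfcbf  f
   15  fcbffbcadccfffa$bec  c
   16  ffa$becfcbffbcadccf  f
   17  ffbcadccfffa$becfcb  b
   18  fffa$becfcbffbcadcc  c

afcf$cbfdecabffcfbc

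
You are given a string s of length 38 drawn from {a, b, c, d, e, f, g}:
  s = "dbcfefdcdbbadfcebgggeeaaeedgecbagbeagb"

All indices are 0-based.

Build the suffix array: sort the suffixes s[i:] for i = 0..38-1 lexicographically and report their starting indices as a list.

rank | idx | suffix
   0 |  22 | aaeedgecbagbeagb
   1 |  11 | adfcebgggeeaaeedgecbagbeagb
   2 |  23 | aeedgecbagbeagb
   3 |  35 | agb
   4 |  31 | agbeagb
   5 |  37 | b
   6 |  10 | badfcebgggeeaaeedgecbagbeagb
   7 |  30 | bagbeagb
   8 |   9 | bbadfcebgggeeaaeedgecbagbeagb
   9 |   1 | bcfefdcdbbadfcebgggeeaaeedgecbagbeagb
  10 |  33 | beagb
  11 |  16 | bgggeeaaeedgecbagbeagb
  12 |  29 | cbagbeagb
  13 |   7 | cdbbadfcebgggeeaaeedgecbagbeagb
  14 |  14 | cebgggeeaaeedgecbagbeagb
  15 |   2 | cfefdcdbbadfcebgggeeaaeedgecbagbeagb
  16 |   8 | dbbadfcebgggeeaaeedgecbagbeagb
  17 |   0 | dbcfefdcdbbadfcebgggeeaaeedgecbagbeagb
  18 |   6 | dcdbbadfcebgggeeaaeedgecbagbeagb
  19 |  12 | dfcebgggeeaaeedgecbagbeagb
  20 |  26 | dgecbagbeagb
  21 |  21 | eaaeedgecbagbeagb
  22 |  34 | eagb
  23 |  15 | ebgggeeaaeedgecbagbeagb
  24 |  28 | ecbagbeagb
  25 |  25 | edgecbagbeagb
  26 |  20 | eeaaeedgecbagbeagb
  27 |  24 | eedgecbagbeagb
  28 |   4 | efdcdbbadfcebgggeeaaeedgecbagbeagb
  29 |  13 | fcebgggeeaaeedgecbagbeagb
  30 |   5 | fdcdbbadfcebgggeeaaeedgecbagbeagb
  31 |   3 | fefdcdbbadfcebgggeeaaeedgecbagbeagb
  32 |  36 | gb
  33 |  32 | gbeagb
  34 |  27 | gecbagbeagb
  35 |  19 | geeaaeedgecbagbeagb
  36 |  18 | ggeeaaeedgecbagbeagb
  37 |  17 | gggeeaaeedgecbagbeagb

[22, 11, 23, 35, 31, 37, 10, 30, 9, 1, 33, 16, 29, 7, 14, 2, 8, 0, 6, 12, 26, 21, 34, 15, 28, 25, 20, 24, 4, 13, 5, 3, 36, 32, 27, 19, 18, 17]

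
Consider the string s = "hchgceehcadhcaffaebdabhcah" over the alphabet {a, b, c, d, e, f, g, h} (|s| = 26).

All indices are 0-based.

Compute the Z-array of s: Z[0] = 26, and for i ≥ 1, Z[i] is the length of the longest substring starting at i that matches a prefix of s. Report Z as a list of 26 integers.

[26, 0, 1, 0, 0, 0, 0, 2, 0, 0, 0, 2, 0, 0, 0, 0, 0, 0, 0, 0, 0, 0, 2, 0, 0, 1]

Z[0]=26
i=1: outside box; Z[1]=0
i=2: outside box; Z[2]=1 scan→box=[2,3)
i=3: outside box; Z[3]=0
i=4: outside box; Z[4]=0
i=5: outside box; Z[5]=0
i=6: outside box; Z[6]=0
i=7: outside box; Z[7]=2 scan→box=[7,9)
i=8: min(r-i=1, Z[1]=0)=0; Z[8]=0
i=9: outside box; Z[9]=0
i=10: outside box; Z[10]=0
i=11: outside box; Z[11]=2 scan→box=[11,13)
i=12: min(r-i=1, Z[1]=0)=0; Z[12]=0
i=13: outside box; Z[13]=0
i=14: outside box; Z[14]=0
i=15: outside box; Z[15]=0
i=16: outside box; Z[16]=0
i=17: outside box; Z[17]=0
i=18: outside box; Z[18]=0
i=19: outside box; Z[19]=0
i=20: outside box; Z[20]=0
i=21: outside box; Z[21]=0
i=22: outside box; Z[22]=2 scan→box=[22,24)
i=23: min(r-i=1, Z[1]=0)=0; Z[23]=0
i=24: outside box; Z[24]=0
i=25: outside box; Z[25]=1 scan→box=[25,26)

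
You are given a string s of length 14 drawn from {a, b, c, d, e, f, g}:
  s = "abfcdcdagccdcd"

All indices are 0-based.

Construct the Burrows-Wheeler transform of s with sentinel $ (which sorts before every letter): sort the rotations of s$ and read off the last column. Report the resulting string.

d$dagddcfccccba

rank  rotation         last
    0  $abfcdcdagccdcd  d
    1  abfcdcdagccdcd$  $
    2  agccdcd$abfcdcd  d
    3  bfcdcdagccdcd$a  a
    4  ccdcd$abfcdcdag  g
    5  cd$abfcdcdagccd  d
    6  cdagccdcd$abfcd  d
    7  cdcd$abfcdcdagc  c
    8  cdcdagccdcd$abf  f
    9  d$abfcdcdagccdc  c
   10  dagccdcd$abfcdc  c
   11  dcd$abfcdcdagcc  c
   12  dcdagccdcd$abfc  c
   13  fcdcdagccdcd$ab  b
   14  gccdcd$abfcdcda  a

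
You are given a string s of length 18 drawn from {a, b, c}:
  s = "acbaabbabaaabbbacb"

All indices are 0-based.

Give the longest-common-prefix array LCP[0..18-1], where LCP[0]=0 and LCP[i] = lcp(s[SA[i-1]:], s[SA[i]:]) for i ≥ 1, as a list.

[0, 2, 4, 1, 2, 3, 1, 3, 0, 1, 3, 2, 2, 1, 3, 2, 0, 2]

rank→(start, suffix):
  0 → (9, 'aaabbbacb')
  1 → (3, 'aabbabaaabbbacb')
  2 → (10, 'aabbbacb')
  3 → (7, 'abaaabbbacb')
  4 → (4, 'abbabaaabbbacb')
  5 → (11, 'abbbacb')
  6 → (15, 'acb')
  7 → (0, 'acbaabbabaaabbbacb')
  8 → (17, 'b')
  9 → (8, 'baaabbbacb')
  10 → (2, 'baabbabaaabbbacb')
  11 → (6, 'babaaabbbacb')
  12 → (14, 'bacb')
  13 → (5, 'bbabaaabbbacb')
  14 → (13, 'bbacb')
  15 → (12, 'bbbacb')
  16 → (16, 'cb')
  17 → (1, 'cbaabbabaaabbbacb')

SA = [9, 3, 10, 7, 4, 11, 15, 0, 17, 8, 2, 6, 14, 5, 13, 12, 16, 1]
[i] adj suffixes → lcp
  [1] 9/3 → 2 ('aa')
  [2] 3/10 → 4 ('aabb')
  [3] 10/7 → 1 ('a')
  [4] 7/4 → 2 ('ab')
  [5] 4/11 → 3 ('abb')
  [6] 11/15 → 1 ('a')
  [7] 15/0 → 3 ('acb')
  [8] 0/17 → 0 ('')
  [9] 17/8 → 1 ('b')
  [10] 8/2 → 3 ('baa')
  [11] 2/6 → 2 ('ba')
  [12] 6/14 → 2 ('ba')
  [13] 14/5 → 1 ('b')
  [14] 5/13 → 3 ('bba')
  [15] 13/12 → 2 ('bb')
  [16] 12/16 → 0 ('')
  [17] 16/1 → 2 ('cb')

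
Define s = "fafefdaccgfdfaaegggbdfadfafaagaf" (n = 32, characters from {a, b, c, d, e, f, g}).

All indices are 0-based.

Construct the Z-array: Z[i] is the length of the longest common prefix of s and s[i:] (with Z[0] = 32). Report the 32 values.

Z[0]=32
i=1: fresh scan; Z[1]=0
i=2: fresh scan; Z[2]=1 grow→box=[2,3)
i=3: fresh scan; Z[3]=0
i=4: fresh scan; Z[4]=1 grow→box=[4,5)
i=5: fresh scan; Z[5]=0
i=6: fresh scan; Z[6]=0
i=7: fresh scan; Z[7]=0
i=8: fresh scan; Z[8]=0
i=9: fresh scan; Z[9]=0
i=10: fresh scan; Z[10]=1 grow→box=[10,11)
i=11: fresh scan; Z[11]=0
i=12: fresh scan; Z[12]=2 grow→box=[12,14)
i=13: min(r-i=1, Z[1]=0)=0; Z[13]=0
i=14: fresh scan; Z[14]=0
i=15: fresh scan; Z[15]=0
i=16: fresh scan; Z[16]=0
i=17: fresh scan; Z[17]=0
i=18: fresh scan; Z[18]=0
i=19: fresh scan; Z[19]=0
i=20: fresh scan; Z[20]=0
i=21: fresh scan; Z[21]=2 grow→box=[21,23)
i=22: min(r-i=1, Z[1]=0)=0; Z[22]=0
i=23: fresh scan; Z[23]=0
i=24: fresh scan; Z[24]=3 grow→box=[24,27)
i=25: min(r-i=2, Z[1]=0)=0; Z[25]=0
i=26: min(r-i=1, Z[2]=1)=1; Z[26]=2 grow→box=[26,28)
i=27: min(r-i=1, Z[1]=0)=0; Z[27]=0
i=28: fresh scan; Z[28]=0
i=29: fresh scan; Z[29]=0
i=30: fresh scan; Z[30]=0
i=31: fresh scan; Z[31]=1 grow→box=[31,32)

[32, 0, 1, 0, 1, 0, 0, 0, 0, 0, 1, 0, 2, 0, 0, 0, 0, 0, 0, 0, 0, 2, 0, 0, 3, 0, 2, 0, 0, 0, 0, 1]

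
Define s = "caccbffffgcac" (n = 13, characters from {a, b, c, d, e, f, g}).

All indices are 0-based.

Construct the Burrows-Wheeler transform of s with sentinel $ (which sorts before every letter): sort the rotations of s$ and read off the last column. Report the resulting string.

rank  rotation        last
    0  $caccbffffgcac  c
    1  ac$caccbffffgc  c
    2  accbffffgcac$c  c
    3  bffffgcac$cacc  c
    4  c$caccbffffgca  a
    5  cac$caccbffffg  g
    6  caccbffffgcac$  $
    7  cbffffgcac$cac  c
    8  ccbffffgcac$ca  a
    9  ffffgcac$caccb  b
   10  fffgcac$caccbf  f
   11  ffgcac$caccbff  f
   12  fgcac$caccbfff  f
   13  gcac$caccbffff  f

ccccag$cabffff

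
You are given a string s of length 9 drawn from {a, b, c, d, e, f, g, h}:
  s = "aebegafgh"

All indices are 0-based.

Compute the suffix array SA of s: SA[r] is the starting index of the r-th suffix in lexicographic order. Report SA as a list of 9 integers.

rank | idx | suffix
   0 |   0 | aebegafgh
   1 |   5 | afgh
   2 |   2 | begafgh
   3 |   1 | ebegafgh
   4 |   3 | egafgh
   5 |   6 | fgh
   6 |   4 | gafgh
   7 |   7 | gh
   8 |   8 | h

[0, 5, 2, 1, 3, 6, 4, 7, 8]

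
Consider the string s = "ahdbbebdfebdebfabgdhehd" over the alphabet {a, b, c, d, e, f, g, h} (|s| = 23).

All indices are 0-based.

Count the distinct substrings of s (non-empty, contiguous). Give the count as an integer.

255

rank→(start, suffix):
  0 → (15, 'abgdhehd')
  1 → (0, 'ahdbbebdfebdebfabgdhehd')
  2 → (3, 'bbebdfebdebfabgdhehd')
  3 → (10, 'bdebfabgdhehd')
  4 → (6, 'bdfebdebfabgdhehd')
  5 → (4, 'bebdfebdebfabgdhehd')
  6 → (13, 'bfabgdhehd')
  7 → (16, 'bgdhehd')
  8 → (22, 'd')
  9 → (2, 'dbbebdfebdebfabgdhehd')
  10 → (11, 'debfabgdhehd')
  11 → (7, 'dfebdebfabgdhehd')
  12 → (18, 'dhehd')
  13 → (9, 'ebdebfabgdhehd')
  14 → (5, 'ebdfebdebfabgdhehd')
  15 → (12, 'ebfabgdhehd')
  16 → (20, 'ehd')
  17 → (14, 'fabgdhehd')
  18 → (8, 'febdebfabgdhehd')
  19 → (17, 'gdhehd')
  20 → (21, 'hd')
  21 → (1, 'hdbbebdfebdebfabgdhehd')
  22 → (19, 'hehd')

SA = [15, 0, 3, 10, 6, 4, 13, 16, 22, 2, 11, 7, 18, 9, 5, 12, 20, 14, 8, 17, 21, 1, 19]
i: (SA[i-1],SA[i]) lcp shared
  1: (15,0) 1 'a'
  2: (0,3) 0 ''
  3: (3,10) 1 'b'
  4: (10,6) 2 'bd'
  5: (6,4) 1 'b'
  6: (4,13) 1 'b'
  7: (13,16) 1 'b'
  8: (16,22) 0 ''
  9: (22,2) 1 'd'
  10: (2,11) 1 'd'
  11: (11,7) 1 'd'
  12: (7,18) 1 'd'
  13: (18,9) 0 ''
  14: (9,5) 3 'ebd'
  15: (5,12) 2 'eb'
  16: (12,20) 1 'e'
  17: (20,14) 0 ''
  18: (14,8) 1 'f'
  19: (8,17) 0 ''
  20: (17,21) 0 ''
  21: (21,1) 2 'hd'
  22: (1,19) 1 'h'

n(n+1)/2 = 23·24/2 = 276
Σ LCP = 0 + 1 + 0 + 1 + 2 + 1 + 1 + 1 + 0 + 1 + 1 + 1 + 1 + 0 + 3 + 2 + 1 + 0 + 1 + 0 + 0 + 2 + 1 = 21
distinct = 276 − 21 = 255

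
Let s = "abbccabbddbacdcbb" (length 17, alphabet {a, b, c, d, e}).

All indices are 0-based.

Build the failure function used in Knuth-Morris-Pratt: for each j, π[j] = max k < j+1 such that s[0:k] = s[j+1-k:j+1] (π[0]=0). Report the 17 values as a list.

π[0] = 0
j=1 s[j]='b': π[1]=0 (border '')
j=2 s[j]='b': π[2]=0 (border '')
j=3 s[j]='c': π[3]=0 (border '')
j=4 s[j]='c': π[4]=0 (border '')
j=5 s[j]='a': π[5]=1 (border 'a')
j=6 s[j]='b': π[6]=2 (border 'ab')
j=7 s[j]='b': π[7]=3 (border 'abb')
j=8 s[j]='d': k: 3→0; π[8]=0 (border '')
j=9 s[j]='d': π[9]=0 (border '')
j=10 s[j]='b': π[10]=0 (border '')
j=11 s[j]='a': π[11]=1 (border 'a')
j=12 s[j]='c': k: 1→0; π[12]=0 (border '')
j=13 s[j]='d': π[13]=0 (border '')
j=14 s[j]='c': π[14]=0 (border '')
j=15 s[j]='b': π[15]=0 (border '')
j=16 s[j]='b': π[16]=0 (border '')

[0, 0, 0, 0, 0, 1, 2, 3, 0, 0, 0, 1, 0, 0, 0, 0, 0]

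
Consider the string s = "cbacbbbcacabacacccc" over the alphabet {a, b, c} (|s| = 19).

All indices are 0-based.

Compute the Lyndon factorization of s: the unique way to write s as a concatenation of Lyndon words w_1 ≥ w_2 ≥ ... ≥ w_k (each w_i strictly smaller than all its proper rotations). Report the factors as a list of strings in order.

emit factor 1: 'c' (i=0, period=1)
emit factor 2: 'b' (i=1, period=1)
emit factor 3: 'acbbbc' (i=2, period=6)
emit factor 4: 'ac' (i=8, period=2)
emit factor 5: 'abacacccc' (i=10, period=9)

["c", "b", "acbbbc", "ac", "abacacccc"]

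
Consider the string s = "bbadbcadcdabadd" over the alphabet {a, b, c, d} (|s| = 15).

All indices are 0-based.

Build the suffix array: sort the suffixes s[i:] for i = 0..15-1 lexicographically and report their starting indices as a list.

rank→(start, suffix):
  0 → (10, 'abadd')
  1 → (2, 'adbcadcdabadd')
  2 → (6, 'adcdabadd')
  3 → (12, 'add')
  4 → (1, 'badbcadcdabadd')
  5 → (11, 'badd')
  6 → (0, 'bbadbcadcdabadd')
  7 → (4, 'bcadcdabadd')
  8 → (5, 'cadcdabadd')
  9 → (8, 'cdabadd')
  10 → (14, 'd')
  11 → (9, 'dabadd')
  12 → (3, 'dbcadcdabadd')
  13 → (7, 'dcdabadd')
  14 → (13, 'dd')

[10, 2, 6, 12, 1, 11, 0, 4, 5, 8, 14, 9, 3, 7, 13]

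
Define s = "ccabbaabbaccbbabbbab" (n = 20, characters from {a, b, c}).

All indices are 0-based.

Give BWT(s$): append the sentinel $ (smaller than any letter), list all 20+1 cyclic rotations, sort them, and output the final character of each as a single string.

bbbcabbabbbbabcaacc$a

rank  rotation               last
    0  $ccabbaabbaccbbabbbab  b
    1  aabbaccbbabbbab$ccabb  b
    2  ab$ccabbaabbaccbbabbb  b
    3  abbaabbaccbbabbbab$cc  c
    4  abbaccbbabbbab$ccabba  a
    5  abbbab$ccabbaabbaccbb  b
    6  accbbabbbab$ccabbaabb  b
    7  b$ccabbaabbaccbbabbba  a
    8  baabbaccbbabbbab$ccab  b
    9  bab$ccabbaabbaccbbabb  b
   10  babbbab$ccabbaabbaccb  b
   11  baccbbabbbab$ccabbaab  b
   12  bbaabbaccbbabbbab$cca  a
   13  bbab$ccabbaabbaccbbab  b
   14  bbabbbab$ccabbaabbacc  c
   15  bbaccbbabbbab$ccabbaa  a
   16  bbbab$ccabbaabbaccbba  a
   17  cabbaabbaccbbabbbab$c  c
   18  cbbabbbab$ccabbaabbac  c
   19  ccabbaabbaccbbabbbab$  $
   20  ccbbabbbab$ccabbaabba  a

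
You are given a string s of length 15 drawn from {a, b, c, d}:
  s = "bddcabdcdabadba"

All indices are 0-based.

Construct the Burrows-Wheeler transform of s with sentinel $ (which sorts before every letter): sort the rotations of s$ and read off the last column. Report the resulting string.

abdcbdaa$ddcadbb

rank  rotation          last
    0  $bddcabdcdabadba  a
    1  a$bddcabdcdabadb  b
    2  abadba$bddcabdcd  d
    3  abdcdabadba$bddc  c
    4  adba$bddcabdcdab  b
    5  ba$bddcabdcdabad  d
    6  badba$bddcabdcda  a
    7  bdcdabadba$bddca  a
    8  bddcabdcdabadba$  $
    9  cabdcdabadba$bdd  d
   10  cdabadba$bddcabd  d
   11  dabadba$bddcabdc  c
   12  dba$bddcabdcdaba  a
   13  dcabdcdabadba$bd  d
   14  dcdabadba$bddcab  b
   15  ddcabdcdabadba$b  b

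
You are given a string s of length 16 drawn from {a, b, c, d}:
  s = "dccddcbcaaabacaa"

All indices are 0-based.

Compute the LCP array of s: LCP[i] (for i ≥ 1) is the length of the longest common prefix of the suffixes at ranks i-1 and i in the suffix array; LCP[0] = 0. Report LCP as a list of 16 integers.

rank | idx | suffix
   0 |  15 | a
   1 |  14 | aa
   2 |   8 | aaabacaa
   3 |   9 | aabacaa
   4 |  10 | abacaa
   5 |  12 | acaa
   6 |  11 | bacaa
   7 |   6 | bcaaabacaa
   8 |  13 | caa
   9 |   7 | caaabacaa
  10 |   5 | cbcaaabacaa
  11 |   1 | ccddcbcaaabacaa
  12 |   2 | cddcbcaaabacaa
  13 |   4 | dcbcaaabacaa
  14 |   0 | dccddcbcaaabacaa
  15 |   3 | ddcbcaaabacaa

SA = [15, 14, 8, 9, 10, 12, 11, 6, 13, 7, 5, 1, 2, 4, 0, 3]
[i] adj suffixes → lcp
  [1] 15/14 → 1 ('a')
  [2] 14/8 → 2 ('aa')
  [3] 8/9 → 2 ('aa')
  [4] 9/10 → 1 ('a')
  [5] 10/12 → 1 ('a')
  [6] 12/11 → 0 ('')
  [7] 11/6 → 1 ('b')
  [8] 6/13 → 0 ('')
  [9] 13/7 → 3 ('caa')
  [10] 7/5 → 1 ('c')
  [11] 5/1 → 1 ('c')
  [12] 1/2 → 1 ('c')
  [13] 2/4 → 0 ('')
  [14] 4/0 → 2 ('dc')
  [15] 0/3 → 1 ('d')

[0, 1, 2, 2, 1, 1, 0, 1, 0, 3, 1, 1, 1, 0, 2, 1]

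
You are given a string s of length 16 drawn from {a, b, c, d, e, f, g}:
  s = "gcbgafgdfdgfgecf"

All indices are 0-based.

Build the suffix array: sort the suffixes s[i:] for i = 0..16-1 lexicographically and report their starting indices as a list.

[4, 2, 1, 14, 7, 9, 13, 15, 8, 5, 11, 3, 0, 6, 12, 10]

sorted suffixes:
  #0 SA[0]=4  'afgdfdgfgecf'
  #1 SA[1]=2  'bgafgdfdgfgecf'
  #2 SA[2]=1  'cbgafgdfdgfgecf'
  #3 SA[3]=14  'cf'
  #4 SA[4]=7  'dfdgfgecf'
  #5 SA[5]=9  'dgfgecf'
  #6 SA[6]=13  'ecf'
  #7 SA[7]=15  'f'
  #8 SA[8]=8  'fdgfgecf'
  #9 SA[9]=5  'fgdfdgfgecf'
  #10 SA[10]=11  'fgecf'
  #11 SA[11]=3  'gafgdfdgfgecf'
  #12 SA[12]=0  'gcbgafgdfdgfgecf'
  #13 SA[13]=6  'gdfdgfgecf'
  #14 SA[14]=12  'gecf'
  #15 SA[15]=10  'gfgecf'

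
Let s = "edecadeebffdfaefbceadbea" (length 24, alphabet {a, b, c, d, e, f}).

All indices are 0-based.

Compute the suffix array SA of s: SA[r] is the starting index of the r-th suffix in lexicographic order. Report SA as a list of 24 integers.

rank | idx | suffix
   0 |  23 | a
   1 |  19 | adbea
   2 |   4 | adeebffdfaefbceadbea
   3 |  13 | aefbceadbea
   4 |  16 | bceadbea
   5 |  21 | bea
   6 |   8 | bffdfaefbceadbea
   7 |   3 | cadeebffdfaefbceadbea
   8 |  17 | ceadbea
   9 |  20 | dbea
  10 |   1 | decadeebffdfaefbceadbea
  11 |   5 | deebffdfaefbceadbea
  12 |  11 | dfaefbceadbea
  13 |  22 | ea
  14 |  18 | eadbea
  15 |   7 | ebffdfaefbceadbea
  16 |   2 | ecadeebffdfaefbceadbea
  17 |   0 | edecadeebffdfaefbceadbea
  18 |   6 | eebffdfaefbceadbea
  19 |  14 | efbceadbea
  20 |  12 | faefbceadbea
  21 |  15 | fbceadbea
  22 |  10 | fdfaefbceadbea
  23 |   9 | ffdfaefbceadbea

[23, 19, 4, 13, 16, 21, 8, 3, 17, 20, 1, 5, 11, 22, 18, 7, 2, 0, 6, 14, 12, 15, 10, 9]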